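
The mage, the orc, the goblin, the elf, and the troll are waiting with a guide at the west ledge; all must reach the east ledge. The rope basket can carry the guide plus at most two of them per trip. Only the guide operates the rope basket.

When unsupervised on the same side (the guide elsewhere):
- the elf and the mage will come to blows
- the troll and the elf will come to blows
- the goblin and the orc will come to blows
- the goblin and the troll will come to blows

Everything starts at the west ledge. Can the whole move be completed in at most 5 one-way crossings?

Counting alone: the guide can take at most 2 across per trip to the east ledge, so moving all 5 needs at least 3 loaded trips out, with a return between consecutive ones — at least 5 crossings.
The safety rule pushes this higher. Following every safe sequence of crossings, the most of the 5 that can be at the east ledge as the rope basket arrives there on crossing 5 is 4 — never all 5.
So the move cannot be finished within 5 crossings. (The shortest complete plan takes 7:)
1. Guide goes to the east ledge with the elf and the goblin.  [the west ledge: the mage, the orc, the troll | the east ledge: the elf, the goblin]
2. Guide goes back to the west ledge alone.  [the west ledge: the mage, the orc, the troll | the east ledge: the elf, the goblin]
3. Guide goes to the east ledge with the mage.  [the west ledge: the orc, the troll | the east ledge: the elf, the goblin, the mage]
4. Guide goes back to the west ledge with the elf.  [the west ledge: the elf, the orc, the troll | the east ledge: the goblin, the mage]
5. Guide goes to the east ledge with the orc and the troll.  [the west ledge: the elf | the east ledge: the goblin, the mage, the orc, the troll]
6. Guide goes back to the west ledge with the goblin.  [the west ledge: the elf, the goblin | the east ledge: the mage, the orc, the troll]
7. Guide goes to the east ledge with the elf and the goblin.  [the west ledge: — | the east ledge: the elf, the goblin, the mage, the orc, the troll]

No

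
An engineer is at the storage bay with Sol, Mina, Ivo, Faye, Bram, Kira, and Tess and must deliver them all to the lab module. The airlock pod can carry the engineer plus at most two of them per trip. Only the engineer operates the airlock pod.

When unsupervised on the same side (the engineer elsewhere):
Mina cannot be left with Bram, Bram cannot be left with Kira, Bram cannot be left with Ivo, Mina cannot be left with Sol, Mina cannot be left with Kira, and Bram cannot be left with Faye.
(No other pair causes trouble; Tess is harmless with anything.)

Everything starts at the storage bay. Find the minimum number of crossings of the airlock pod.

Counting alone: the engineer can take at most 2 across per trip to the lab module, so moving all 7 needs at least 4 loaded trips out, with a return between consecutive ones — at least 7 crossings.
The safety rule pushes this higher. Following every safe sequence of crossings, the most of the 7 that can be at the lab module as the airlock pod arrives there on crossings 7, 9 is 5, 6 respectively — never all 7.
So no plan with fewer than 11 crossings exists, and this one achieves 11:
1. Engineer goes to the lab module with Bram and Mina.
2. Engineer goes back to the storage bay with Mina.
3. Engineer goes to the lab module with Mina and Sol.
4. Engineer goes back to the storage bay with Mina.
5. Engineer goes to the lab module with Mina and Tess.
6. Engineer goes back to the storage bay with Mina.
7. Engineer goes to the lab module with Ivo and Kira.
8. Engineer goes back to the storage bay with Bram.
9. Engineer goes to the lab module with Faye and Mina.
10. Engineer goes back to the storage bay with Mina.
11. Engineer goes to the lab module with Bram and Mina.

11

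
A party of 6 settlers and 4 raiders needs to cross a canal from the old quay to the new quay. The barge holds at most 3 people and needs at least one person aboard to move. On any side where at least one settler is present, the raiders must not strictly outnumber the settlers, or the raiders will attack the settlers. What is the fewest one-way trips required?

9

Counting alone: each trip to the new quay takes at most 3 across and each return brings at least 1 back, so after t trips out (and t−1 returns) at most 3t − (t−1) of the 10 are across; that first reaches 10 at t = 5, so at least 9 crossings are needed.
The plan below uses exactly 9 crossings, so it is optimal:
1. 2 raiders → the new quay.  (the old quay: 6S 2R; the new quay: 0S 2R)
2. 1 raider ← the old quay.  (the old quay: 6S 3R; the new quay: 0S 1R)
3. 3 raiders → the new quay.  (the old quay: 6S 0R; the new quay: 0S 4R)
4. 1 raider ← the old quay.  (the old quay: 6S 1R; the new quay: 0S 3R)
5. 3 settlers → the new quay.  (the old quay: 3S 1R; the new quay: 3S 3R)
6. 1 raider ← the old quay.  (the old quay: 3S 2R; the new quay: 3S 2R)
7. 1 settler and 2 raiders → the new quay.  (the old quay: 2S 0R; the new quay: 4S 4R)
8. 1 raider ← the old quay.  (the old quay: 2S 1R; the new quay: 4S 3R)
9. 2 settlers and 1 raider → the new quay.  (the old quay: 0S 0R; the new quay: 6S 4R)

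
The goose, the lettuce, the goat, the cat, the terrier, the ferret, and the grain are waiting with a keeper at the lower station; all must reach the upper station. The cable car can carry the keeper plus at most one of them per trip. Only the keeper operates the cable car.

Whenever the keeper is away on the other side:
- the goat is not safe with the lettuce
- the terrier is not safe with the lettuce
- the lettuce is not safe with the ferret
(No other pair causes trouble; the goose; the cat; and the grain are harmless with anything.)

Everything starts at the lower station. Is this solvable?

No

Following every safe sequence of crossings from the start, the most of the 7 that can be at the upper station as the cable car arrives there on crossings 1, 3, 5, 7, 9 is 1, 2, 3, 4, 5 respectively; the best ever achieved is 5 of 7.
From crossing 11 on, no configuration arises that was not already reachable earlier: only 72 distinct safe configurations (who is on which side, and where the cable car is) can ever be reached, none of them has everyone across, and every continuation just revisits them. So no valid plan exists.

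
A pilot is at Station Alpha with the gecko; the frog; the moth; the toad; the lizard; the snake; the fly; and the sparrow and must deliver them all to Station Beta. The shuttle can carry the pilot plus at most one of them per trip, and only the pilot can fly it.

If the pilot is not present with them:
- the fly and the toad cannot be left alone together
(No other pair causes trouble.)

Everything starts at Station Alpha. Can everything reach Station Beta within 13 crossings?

Counting alone: the pilot can take at most 1 across per trip to Station Beta, so moving all 8 needs at least 8 loaded trips out, with a return between consecutive ones — at least 15 crossings.
Since 13 < 15, 13 crossings cannot be enough. (The shortest complete plan in fact takes 15:)
1. Pilot goes to Station Beta with the toad.  [Station Alpha: the fly, the frog, the gecko, the lizard, the moth, the snake, the sparrow | Station Beta: the toad]
2. Pilot goes back to Station Alpha alone.  [Station Alpha: the fly, the frog, the gecko, the lizard, the moth, the snake, the sparrow | Station Beta: the toad]
3. Pilot goes to Station Beta with the gecko.  [Station Alpha: the fly, the frog, the lizard, the moth, the snake, the sparrow | Station Beta: the gecko, the toad]
4. Pilot goes back to Station Alpha alone.  [Station Alpha: the fly, the frog, the lizard, the moth, the snake, the sparrow | Station Beta: the gecko, the toad]
5. Pilot goes to Station Beta with the frog.  [Station Alpha: the fly, the lizard, the moth, the snake, the sparrow | Station Beta: the frog, the gecko, the toad]
6. Pilot goes back to Station Alpha alone.  [Station Alpha: the fly, the lizard, the moth, the snake, the sparrow | Station Beta: the frog, the gecko, the toad]
7. Pilot goes to Station Beta with the moth.  [Station Alpha: the fly, the lizard, the snake, the sparrow | Station Beta: the frog, the gecko, the moth, the toad]
8. Pilot goes back to Station Alpha alone.  [Station Alpha: the fly, the lizard, the snake, the sparrow | Station Beta: the frog, the gecko, the moth, the toad]
9. Pilot goes to Station Beta with the lizard.  [Station Alpha: the fly, the snake, the sparrow | Station Beta: the frog, the gecko, the lizard, the moth, the toad]
10. Pilot goes back to Station Alpha alone.  [Station Alpha: the fly, the snake, the sparrow | Station Beta: the frog, the gecko, the lizard, the moth, the toad]
11. Pilot goes to Station Beta with the snake.  [Station Alpha: the fly, the sparrow | Station Beta: the frog, the gecko, the lizard, the moth, the snake, the toad]
12. Pilot goes back to Station Alpha alone.  [Station Alpha: the fly, the sparrow | Station Beta: the frog, the gecko, the lizard, the moth, the snake, the toad]
13. Pilot goes to Station Beta with the sparrow.  [Station Alpha: the fly | Station Beta: the frog, the gecko, the lizard, the moth, the snake, the sparrow, the toad]
14. Pilot goes back to Station Alpha alone.  [Station Alpha: the fly | Station Beta: the frog, the gecko, the lizard, the moth, the snake, the sparrow, the toad]
15. Pilot goes to Station Beta with the fly.  [Station Alpha: — | Station Beta: the fly, the frog, the gecko, the lizard, the moth, the snake, the sparrow, the toad]

No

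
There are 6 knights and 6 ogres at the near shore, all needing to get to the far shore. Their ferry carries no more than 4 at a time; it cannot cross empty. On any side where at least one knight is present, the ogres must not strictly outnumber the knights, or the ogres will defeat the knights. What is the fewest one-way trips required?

Counting alone: each trip to the far shore takes at most 4 across and each return brings at least 1 back, so after t trips out (and t−1 returns) at most 4t − (t−1) of the 12 are across; that first reaches 12 at t = 4, so at least 7 crossings are needed.
The safety rule pushes this higher. Following every safe sequence of crossings, the most of the 12 that can be at the far shore as the ferry arrives there on crossing 7 is 11 — never all 12.
So no plan with fewer than 9 crossings exists, and this one achieves 9:
1. 2 ogres → the far shore.  (the near shore: 6K 4O; the far shore: 0K 2O)
2. 1 ogre ← the near shore.  (the near shore: 6K 5O; the far shore: 0K 1O)
3. 4 ogres → the far shore.  (the near shore: 6K 1O; the far shore: 0K 5O)
4. 1 ogre ← the near shore.  (the near shore: 6K 2O; the far shore: 0K 4O)
5. 4 knights → the far shore.  (the near shore: 2K 2O; the far shore: 4K 4O)
6. 1 knight and 1 ogre ← the near shore.  (the near shore: 3K 3O; the far shore: 3K 3O)
7. 2 knights and 2 ogres → the far shore.  (the near shore: 1K 1O; the far shore: 5K 5O)
8. 1 knight and 1 ogre ← the near shore.  (the near shore: 2K 2O; the far shore: 4K 4O)
9. 2 knights and 2 ogres → the far shore.  (the near shore: 0K 0O; the far shore: 6K 6O)

9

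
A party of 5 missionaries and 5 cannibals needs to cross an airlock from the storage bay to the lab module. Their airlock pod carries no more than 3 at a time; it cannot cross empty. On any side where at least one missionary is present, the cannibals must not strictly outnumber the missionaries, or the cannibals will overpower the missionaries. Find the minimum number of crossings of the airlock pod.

Counting alone: each trip to the lab module takes at most 3 across and each return brings at least 1 back, so after t trips out (and t−1 returns) at most 3t − (t−1) of the 10 are across; that first reaches 10 at t = 5, so at least 9 crossings are needed.
The safety rule pushes this higher. Following every safe sequence of crossings, the most of the 10 that can be at the lab module as the airlock pod arrives there on crossing 9 is 9 — never all 10.
So no plan with fewer than 11 crossings exists, and this one achieves 11:
1. 2 cannibals → the lab module.  (the storage bay: 5M 3C; the lab module: 0M 2C)
2. 1 cannibal ← the storage bay.  (the storage bay: 5M 4C; the lab module: 0M 1C)
3. 3 cannibals → the lab module.  (the storage bay: 5M 1C; the lab module: 0M 4C)
4. 1 cannibal ← the storage bay.  (the storage bay: 5M 2C; the lab module: 0M 3C)
5. 3 missionaries → the lab module.  (the storage bay: 2M 2C; the lab module: 3M 3C)
6. 1 missionary and 1 cannibal ← the storage bay.  (the storage bay: 3M 3C; the lab module: 2M 2C)
7. 3 missionaries → the lab module.  (the storage bay: 0M 3C; the lab module: 5M 2C)
8. 1 cannibal ← the storage bay.  (the storage bay: 0M 4C; the lab module: 5M 1C)
9. 2 cannibals → the lab module.  (the storage bay: 0M 2C; the lab module: 5M 3C)
10. 1 cannibal ← the storage bay.  (the storage bay: 0M 3C; the lab module: 5M 2C)
11. 3 cannibals → the lab module.  (the storage bay: 0M 0C; the lab module: 5M 5C)

11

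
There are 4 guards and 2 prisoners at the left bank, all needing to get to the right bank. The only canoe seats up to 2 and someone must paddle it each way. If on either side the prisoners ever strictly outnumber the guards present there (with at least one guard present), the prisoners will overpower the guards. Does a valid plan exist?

1. 2 prisoners → the right bank.  (the left bank: 4G 0P; the right bank: 0G 2P)
2. 1 prisoner ← the left bank.  (the left bank: 4G 1P; the right bank: 0G 1P)
3. 2 guards → the right bank.  (the left bank: 2G 1P; the right bank: 2G 1P)
4. 1 prisoner ← the left bank.  (the left bank: 2G 2P; the right bank: 2G 0P)
5. 2 prisoners → the right bank.  (the left bank: 2G 0P; the right bank: 2G 2P)
6. 1 prisoner ← the left bank.  (the left bank: 2G 1P; the right bank: 2G 1P)
7. 1 guard and 1 prisoner → the right bank.  (the left bank: 1G 0P; the right bank: 3G 2P)
8. 1 prisoner ← the left bank.  (the left bank: 1G 1P; the right bank: 3G 1P)
9. 1 guard and 1 prisoner → the right bank.  (the left bank: 0G 0P; the right bank: 4G 2P)

Yes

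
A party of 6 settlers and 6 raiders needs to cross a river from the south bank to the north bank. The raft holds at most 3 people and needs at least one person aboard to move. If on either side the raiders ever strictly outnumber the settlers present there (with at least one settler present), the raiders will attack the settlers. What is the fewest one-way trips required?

Following every safe sequence of crossings from the start, the most of the 12 that can be at the north bank as the raft arrives there on crossings 1, 3, 5 is 3, 5, 6 respectively; the best ever achieved is 6 of 12.
From crossing 7 on, no configuration arises that was not already reachable earlier: only 17 distinct safe configurations (who is on which side, and where the raft is) can ever be reached, none of them has everyone across, and every continuation just revisits them. They are: 0 settlers + 0 raiders across (raft back at the start); 0 settlers + 1 raider across (raft there); 0 settlers + 1 raider across (raft back at the start); 0 settlers + 2 raiders across (raft there); 0 settlers + 2 raiders across (raft back at the start); 0 settlers + 3 raiders across (raft there); 0 settlers + 3 raiders across (raft back at the start); 0 settlers + 4 raiders across (raft there); 0 settlers + 4 raiders across (raft back at the start); 0 settlers + 5 raiders across (raft there); 0 settlers + 5 raiders across (raft back at the start); 0 settlers + 6 raiders across (raft there); 1 settler + 1 raider across (raft there); 1 settler + 1 raider across (raft back at the start); 2 settlers + 2 raiders across (raft there); 2 settlers + 2 raiders across (raft back at the start); 3 settlers + 3 raiders across (raft there). So no valid plan exists.

impossible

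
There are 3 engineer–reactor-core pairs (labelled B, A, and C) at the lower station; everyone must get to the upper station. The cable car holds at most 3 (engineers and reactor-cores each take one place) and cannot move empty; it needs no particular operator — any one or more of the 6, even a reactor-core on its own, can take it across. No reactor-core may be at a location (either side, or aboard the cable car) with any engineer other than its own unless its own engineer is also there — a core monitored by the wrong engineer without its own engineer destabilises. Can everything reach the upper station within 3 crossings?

No

Counting alone: each trip to the upper station takes at most 3 across and each return brings at least 1 back, so after t trips out (and t−1 returns) at most 3t − (t−1) of the 6 are across; that first reaches 6 at t = 3, so at least 5 crossings are needed.
Since 3 < 5, 3 crossings cannot be enough. (The shortest complete plan in fact takes 5:)
1. engineer B and reactor-core B cross → the upper station.
2. engineer B crosses ← the lower station.
3. engineer A, engineer B, and engineer C cross → the upper station.
4. reactor-core B crosses ← the lower station.
5. reactor-core A, reactor-core B, and reactor-core C cross → the upper station.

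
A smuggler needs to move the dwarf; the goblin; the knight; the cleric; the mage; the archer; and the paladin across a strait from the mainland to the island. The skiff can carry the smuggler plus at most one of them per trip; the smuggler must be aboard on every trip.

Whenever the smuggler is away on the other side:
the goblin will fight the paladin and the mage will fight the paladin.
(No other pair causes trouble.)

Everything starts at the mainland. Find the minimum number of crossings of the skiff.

15

Counting alone: the smuggler can take at most 1 across per trip to the island, so moving all 7 needs at least 7 loaded trips out, with a return between consecutive ones — at least 13 crossings.
The safety rule pushes this higher. Following every safe sequence of crossings, the most of the 7 that can be at the island as the skiff arrives there on crossing 13 is 6 — never all 7.
So no plan with fewer than 15 crossings exists, and this one achieves 15:
1. Smuggler goes to the island with the paladin.
2. Smuggler goes back to the mainland alone.
3. Smuggler goes to the island with the dwarf.
4. Smuggler goes back to the mainland alone.
5. Smuggler goes to the island with the goblin.
6. Smuggler goes back to the mainland with the paladin.
7. Smuggler goes to the island with the mage.
8. Smuggler goes back to the mainland alone.
9. Smuggler goes to the island with the knight.
10. Smuggler goes back to the mainland alone.
11. Smuggler goes to the island with the cleric.
12. Smuggler goes back to the mainland alone.
13. Smuggler goes to the island with the archer.
14. Smuggler goes back to the mainland alone.
15. Smuggler goes to the island with the paladin.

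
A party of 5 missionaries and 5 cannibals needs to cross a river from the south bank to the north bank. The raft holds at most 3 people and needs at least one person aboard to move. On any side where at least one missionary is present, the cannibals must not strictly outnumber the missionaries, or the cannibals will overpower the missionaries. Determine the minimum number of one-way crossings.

11

Counting alone: each trip to the north bank takes at most 3 across and each return brings at least 1 back, so after t trips out (and t−1 returns) at most 3t − (t−1) of the 10 are across; that first reaches 10 at t = 5, so at least 9 crossings are needed.
The safety rule pushes this higher. Following every safe sequence of crossings, the most of the 10 that can be at the north bank as the raft arrives there on crossing 9 is 9 — never all 10.
So no plan with fewer than 11 crossings exists, and this one achieves 11:
1. 2 cannibals → the north bank.  (the south bank: 5M 3C; the north bank: 0M 2C)
2. 1 cannibal ← the south bank.  (the south bank: 5M 4C; the north bank: 0M 1C)
3. 3 cannibals → the north bank.  (the south bank: 5M 1C; the north bank: 0M 4C)
4. 1 cannibal ← the south bank.  (the south bank: 5M 2C; the north bank: 0M 3C)
5. 3 missionaries → the north bank.  (the south bank: 2M 2C; the north bank: 3M 3C)
6. 1 missionary and 1 cannibal ← the south bank.  (the south bank: 3M 3C; the north bank: 2M 2C)
7. 3 missionaries → the north bank.  (the south bank: 0M 3C; the north bank: 5M 2C)
8. 1 cannibal ← the south bank.  (the south bank: 0M 4C; the north bank: 5M 1C)
9. 2 cannibals → the north bank.  (the south bank: 0M 2C; the north bank: 5M 3C)
10. 1 cannibal ← the south bank.  (the south bank: 0M 3C; the north bank: 5M 2C)
11. 3 cannibals → the north bank.  (the south bank: 0M 0C; the north bank: 5M 5C)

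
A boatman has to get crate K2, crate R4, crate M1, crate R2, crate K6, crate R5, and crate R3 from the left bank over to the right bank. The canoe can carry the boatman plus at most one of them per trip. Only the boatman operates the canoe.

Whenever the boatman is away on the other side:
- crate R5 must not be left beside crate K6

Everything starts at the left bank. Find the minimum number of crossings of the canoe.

13

Counting alone: the boatman can take at most 1 across per trip to the right bank, so moving all 7 needs at least 7 loaded trips out, with a return between consecutive ones — at least 13 crossings.
The plan below uses exactly 13 crossings, so it is optimal:
1. Boatman goes to the right bank with crate K6.
2. Boatman goes back to the left bank alone.
3. Boatman goes to the right bank with crate K2.
4. Boatman goes back to the left bank alone.
5. Boatman goes to the right bank with crate R4.
6. Boatman goes back to the left bank alone.
7. Boatman goes to the right bank with crate M1.
8. Boatman goes back to the left bank alone.
9. Boatman goes to the right bank with crate R2.
10. Boatman goes back to the left bank alone.
11. Boatman goes to the right bank with crate R3.
12. Boatman goes back to the left bank alone.
13. Boatman goes to the right bank with crate R5.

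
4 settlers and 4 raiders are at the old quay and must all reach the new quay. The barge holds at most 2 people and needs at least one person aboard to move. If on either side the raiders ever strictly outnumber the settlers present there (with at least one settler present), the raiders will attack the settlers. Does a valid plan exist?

Following every safe sequence of crossings from the start, the most of the 8 that can be at the new quay as the barge arrives there on crossings 1, 3, 5 is 2, 3, 4 respectively; the best ever achieved is 4 of 8.
From crossing 7 on, no configuration arises that was not already reachable earlier: only 11 distinct safe configurations (who is on which side, and where the barge is) can ever be reached, none of them has everyone across, and every continuation just revisits them. They are: 0 settlers + 0 raiders across (barge back at the start); 0 settlers + 1 raider across (barge there); 0 settlers + 1 raider across (barge back at the start); 0 settlers + 2 raiders across (barge there); 0 settlers + 2 raiders across (barge back at the start); 0 settlers + 3 raiders across (barge there); 0 settlers + 3 raiders across (barge back at the start); 0 settlers + 4 raiders across (barge there); 1 settler + 1 raider across (barge there); 1 settler + 1 raider across (barge back at the start); 2 settlers + 2 raiders across (barge there). So no valid plan exists.

No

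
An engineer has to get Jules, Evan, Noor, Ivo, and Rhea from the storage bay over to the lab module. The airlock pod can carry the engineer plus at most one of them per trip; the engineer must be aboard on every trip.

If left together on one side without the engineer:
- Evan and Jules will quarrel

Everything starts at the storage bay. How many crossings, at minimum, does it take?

9

Counting alone: the engineer can take at most 1 across per trip to the lab module, so moving all 5 needs at least 5 loaded trips out, with a return between consecutive ones — at least 9 crossings.
The plan below uses exactly 9 crossings, so it is optimal:
1. Engineer goes to the lab module with Jules.  [the storage bay: Evan, Ivo, Noor, Rhea | the lab module: Jules]
2. Engineer goes back to the storage bay alone.  [the storage bay: Evan, Ivo, Noor, Rhea | the lab module: Jules]
3. Engineer goes to the lab module with Noor.  [the storage bay: Evan, Ivo, Rhea | the lab module: Jules, Noor]
4. Engineer goes back to the storage bay alone.  [the storage bay: Evan, Ivo, Rhea | the lab module: Jules, Noor]
5. Engineer goes to the lab module with Ivo.  [the storage bay: Evan, Rhea | the lab module: Ivo, Jules, Noor]
6. Engineer goes back to the storage bay alone.  [the storage bay: Evan, Rhea | the lab module: Ivo, Jules, Noor]
7. Engineer goes to the lab module with Rhea.  [the storage bay: Evan | the lab module: Ivo, Jules, Noor, Rhea]
8. Engineer goes back to the storage bay alone.  [the storage bay: Evan | the lab module: Ivo, Jules, Noor, Rhea]
9. Engineer goes to the lab module with Evan.  [the storage bay: — | the lab module: Evan, Ivo, Jules, Noor, Rhea]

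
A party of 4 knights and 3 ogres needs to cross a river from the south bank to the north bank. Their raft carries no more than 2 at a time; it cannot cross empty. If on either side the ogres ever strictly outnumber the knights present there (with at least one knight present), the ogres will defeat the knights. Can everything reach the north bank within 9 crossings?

No

Counting alone: each trip to the north bank takes at most 2 across and each return brings at least 1 back, so after t trips out (and t−1 returns) at most 2t − (t−1) of the 7 are across; that first reaches 7 at t = 6, so at least 11 crossings are needed.
Since 9 < 11, 9 crossings cannot be enough. (The shortest complete plan in fact takes 11:)
1. 2 ogres → the north bank.  (the south bank: 4K 1O; the north bank: 0K 2O)
2. 1 ogre ← the south bank.  (the south bank: 4K 2O; the north bank: 0K 1O)
3. 2 ogres → the north bank.  (the south bank: 4K 0O; the north bank: 0K 3O)
4. 1 ogre ← the south bank.  (the south bank: 4K 1O; the north bank: 0K 2O)
5. 2 knights → the north bank.  (the south bank: 2K 1O; the north bank: 2K 2O)
6. 1 ogre ← the south bank.  (the south bank: 2K 2O; the north bank: 2K 1O)
7. 1 knight and 1 ogre → the north bank.  (the south bank: 1K 1O; the north bank: 3K 2O)
8. 1 knight ← the south bank.  (the south bank: 2K 1O; the north bank: 2K 2O)
9. 1 knight and 1 ogre → the north bank.  (the south bank: 1K 0O; the north bank: 3K 3O)
10. 1 ogre ← the south bank.  (the south bank: 1K 1O; the north bank: 3K 2O)
11. 1 knight and 1 ogre → the north bank.  (the south bank: 0K 0O; the north bank: 4K 3O)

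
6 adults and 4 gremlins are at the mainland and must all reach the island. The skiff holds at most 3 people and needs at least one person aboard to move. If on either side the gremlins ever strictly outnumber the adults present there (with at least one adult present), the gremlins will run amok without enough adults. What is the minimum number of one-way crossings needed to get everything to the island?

Counting alone: each trip to the island takes at most 3 across and each return brings at least 1 back, so after t trips out (and t−1 returns) at most 3t − (t−1) of the 10 are across; that first reaches 10 at t = 5, so at least 9 crossings are needed.
The plan below uses exactly 9 crossings, so it is optimal:
1. 2 gremlins → the island.  (the mainland: 6A 2G; the island: 0A 2G)
2. 1 gremlin ← the mainland.  (the mainland: 6A 3G; the island: 0A 1G)
3. 3 gremlins → the island.  (the mainland: 6A 0G; the island: 0A 4G)
4. 1 gremlin ← the mainland.  (the mainland: 6A 1G; the island: 0A 3G)
5. 3 adults → the island.  (the mainland: 3A 1G; the island: 3A 3G)
6. 1 gremlin ← the mainland.  (the mainland: 3A 2G; the island: 3A 2G)
7. 1 adult and 2 gremlins → the island.  (the mainland: 2A 0G; the island: 4A 4G)
8. 1 gremlin ← the mainland.  (the mainland: 2A 1G; the island: 4A 3G)
9. 2 adults and 1 gremlin → the island.  (the mainland: 0A 0G; the island: 6A 4G)

9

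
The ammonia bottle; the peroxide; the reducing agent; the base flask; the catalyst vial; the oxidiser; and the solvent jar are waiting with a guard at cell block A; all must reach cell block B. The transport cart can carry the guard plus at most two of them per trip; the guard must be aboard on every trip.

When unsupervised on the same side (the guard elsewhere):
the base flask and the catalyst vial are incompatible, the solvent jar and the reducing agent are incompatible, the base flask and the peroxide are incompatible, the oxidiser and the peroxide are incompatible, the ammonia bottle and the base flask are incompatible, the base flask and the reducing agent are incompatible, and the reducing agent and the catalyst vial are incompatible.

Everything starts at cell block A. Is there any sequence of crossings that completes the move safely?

Whatever the first load, the items left behind include a forbidden pair without the guard. No opening move is safe, so no plan exists.

No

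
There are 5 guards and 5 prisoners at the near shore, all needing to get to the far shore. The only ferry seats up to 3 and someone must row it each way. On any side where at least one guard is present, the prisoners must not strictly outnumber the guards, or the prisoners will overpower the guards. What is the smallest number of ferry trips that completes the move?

11

Counting alone: each trip to the far shore takes at most 3 across and each return brings at least 1 back, so after t trips out (and t−1 returns) at most 3t − (t−1) of the 10 are across; that first reaches 10 at t = 5, so at least 9 crossings are needed.
The safety rule pushes this higher. Following every safe sequence of crossings, the most of the 10 that can be at the far shore as the ferry arrives there on crossing 9 is 9 — never all 10.
So no plan with fewer than 11 crossings exists, and this one achieves 11:
1. 2 prisoners → the far shore.  (the near shore: 5G 3P; the far shore: 0G 2P)
2. 1 prisoner ← the near shore.  (the near shore: 5G 4P; the far shore: 0G 1P)
3. 3 prisoners → the far shore.  (the near shore: 5G 1P; the far shore: 0G 4P)
4. 1 prisoner ← the near shore.  (the near shore: 5G 2P; the far shore: 0G 3P)
5. 3 guards → the far shore.  (the near shore: 2G 2P; the far shore: 3G 3P)
6. 1 guard and 1 prisoner ← the near shore.  (the near shore: 3G 3P; the far shore: 2G 2P)
7. 3 guards → the far shore.  (the near shore: 0G 3P; the far shore: 5G 2P)
8. 1 prisoner ← the near shore.  (the near shore: 0G 4P; the far shore: 5G 1P)
9. 2 prisoners → the far shore.  (the near shore: 0G 2P; the far shore: 5G 3P)
10. 1 prisoner ← the near shore.  (the near shore: 0G 3P; the far shore: 5G 2P)
11. 3 prisoners → the far shore.  (the near shore: 0G 0P; the far shore: 5G 5P)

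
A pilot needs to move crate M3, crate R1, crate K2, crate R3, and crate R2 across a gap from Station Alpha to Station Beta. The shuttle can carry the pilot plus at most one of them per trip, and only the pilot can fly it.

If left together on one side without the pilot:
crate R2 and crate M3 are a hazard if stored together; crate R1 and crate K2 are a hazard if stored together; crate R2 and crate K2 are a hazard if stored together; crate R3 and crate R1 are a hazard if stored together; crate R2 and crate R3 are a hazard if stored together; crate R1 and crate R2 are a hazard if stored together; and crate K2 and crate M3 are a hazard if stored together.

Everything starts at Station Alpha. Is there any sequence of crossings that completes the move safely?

Whatever the first load, the items left behind include a forbidden pair without the pilot. No opening move is safe, so no plan exists.

No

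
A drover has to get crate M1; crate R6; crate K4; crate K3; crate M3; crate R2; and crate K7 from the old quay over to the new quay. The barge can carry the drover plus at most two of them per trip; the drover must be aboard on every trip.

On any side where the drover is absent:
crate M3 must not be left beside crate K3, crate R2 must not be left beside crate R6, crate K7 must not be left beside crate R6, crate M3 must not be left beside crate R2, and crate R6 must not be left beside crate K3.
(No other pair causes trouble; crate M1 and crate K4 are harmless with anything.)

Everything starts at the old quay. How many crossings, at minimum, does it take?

Counting alone: the drover can take at most 2 across per trip to the new quay, so moving all 7 needs at least 4 loaded trips out, with a return between consecutive ones — at least 7 crossings.
The safety rule pushes this higher. Following every safe sequence of crossings, the most of the 7 that can be at the new quay as the barge arrives there on crossing 7 is 6 — never all 7.
So no plan with fewer than 9 crossings exists, and this one achieves 9:
1. Drover goes to the new quay with crate M3 and crate R6.  [the old quay: crate K3, crate K4, crate K7, crate M1, crate R2 | the new quay: crate M3, crate R6]
2. Drover goes back to the old quay alone.  [the old quay: crate K3, crate K4, crate K7, crate M1, crate R2 | the new quay: crate M3, crate R6]
3. Drover goes to the new quay with crate M1.  [the old quay: crate K3, crate K4, crate K7, crate R2 | the new quay: crate M1, crate M3, crate R6]
4. Drover goes back to the old quay alone.  [the old quay: crate K3, crate K4, crate K7, crate R2 | the new quay: crate M1, crate M3, crate R6]
5. Drover goes to the new quay with crate K3 and crate K4.  [the old quay: crate K7, crate R2 | the new quay: crate K3, crate K4, crate M1, crate M3, crate R6]
6. Drover goes back to the old quay with crate M3 and crate R6.  [the old quay: crate K7, crate M3, crate R2, crate R6 | the new quay: crate K3, crate K4, crate M1]
7. Drover goes to the new quay with crate K7 and crate R2.  [the old quay: crate M3, crate R6 | the new quay: crate K3, crate K4, crate K7, crate M1, crate R2]
8. Drover goes back to the old quay alone.  [the old quay: crate M3, crate R6 | the new quay: crate K3, crate K4, crate K7, crate M1, crate R2]
9. Drover goes to the new quay with crate M3 and crate R6.  [the old quay: — | the new quay: crate K3, crate K4, crate K7, crate M1, crate M3, crate R2, crate R6]

9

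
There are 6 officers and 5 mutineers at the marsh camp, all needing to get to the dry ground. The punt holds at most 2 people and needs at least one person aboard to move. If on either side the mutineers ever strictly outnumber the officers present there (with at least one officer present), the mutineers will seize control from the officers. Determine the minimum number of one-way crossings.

19

Counting alone: each trip to the dry ground takes at most 2 across and each return brings at least 1 back, so after t trips out (and t−1 returns) at most 2t − (t−1) of the 11 are across; that first reaches 11 at t = 10, so at least 19 crossings are needed.
The plan below uses exactly 19 crossings, so it is optimal:
1. 2 mutineers → the dry ground.  (the marsh camp: 6O 3M; the dry ground: 0O 2M)
2. 1 mutineer ← the marsh camp.  (the marsh camp: 6O 4M; the dry ground: 0O 1M)
3. 2 mutineers → the dry ground.  (the marsh camp: 6O 2M; the dry ground: 0O 3M)
4. 1 mutineer ← the marsh camp.  (the marsh camp: 6O 3M; the dry ground: 0O 2M)
5. 2 officers → the dry ground.  (the marsh camp: 4O 3M; the dry ground: 2O 2M)
6. 1 mutineer ← the marsh camp.  (the marsh camp: 4O 4M; the dry ground: 2O 1M)
7. 1 officer and 1 mutineer → the dry ground.  (the marsh camp: 3O 3M; the dry ground: 3O 2M)
8. 1 officer ← the marsh camp.  (the marsh camp: 4O 3M; the dry ground: 2O 2M)
9. 1 officer and 1 mutineer → the dry ground.  (the marsh camp: 3O 2M; the dry ground: 3O 3M)
10. 1 mutineer ← the marsh camp.  (the marsh camp: 3O 3M; the dry ground: 3O 2M)
11. 1 officer and 1 mutineer → the dry ground.  (the marsh camp: 2O 2M; the dry ground: 4O 3M)
12. 1 officer ← the marsh camp.  (the marsh camp: 3O 2M; the dry ground: 3O 3M)
13. 1 officer and 1 mutineer → the dry ground.  (the marsh camp: 2O 1M; the dry ground: 4O 4M)
14. 1 mutineer ← the marsh camp.  (the marsh camp: 2O 2M; the dry ground: 4O 3M)
15. 1 officer and 1 mutineer → the dry ground.  (the marsh camp: 1O 1M; the dry ground: 5O 4M)
16. 1 officer ← the marsh camp.  (the marsh camp: 2O 1M; the dry ground: 4O 4M)
17. 1 officer and 1 mutineer → the dry ground.  (the marsh camp: 1O 0M; the dry ground: 5O 5M)
18. 1 mutineer ← the marsh camp.  (the marsh camp: 1O 1M; the dry ground: 5O 4M)
19. 1 officer and 1 mutineer → the dry ground.  (the marsh camp: 0O 0M; the dry ground: 6O 5M)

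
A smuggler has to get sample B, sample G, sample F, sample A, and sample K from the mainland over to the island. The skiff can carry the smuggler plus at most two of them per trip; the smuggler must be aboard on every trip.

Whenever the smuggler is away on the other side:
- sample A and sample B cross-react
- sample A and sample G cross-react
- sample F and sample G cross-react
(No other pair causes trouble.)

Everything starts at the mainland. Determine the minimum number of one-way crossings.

5

Counting alone: the smuggler can take at most 2 across per trip to the island, so moving all 5 needs at least 3 loaded trips out, with a return between consecutive ones — at least 5 crossings.
The plan below uses exactly 5 crossings, so it is optimal:
1. Smuggler goes to the island with sample B and sample G.
2. Smuggler goes back to the mainland alone.
3. Smuggler goes to the island with sample K.
4. Smuggler goes back to the mainland alone.
5. Smuggler goes to the island with sample A and sample F.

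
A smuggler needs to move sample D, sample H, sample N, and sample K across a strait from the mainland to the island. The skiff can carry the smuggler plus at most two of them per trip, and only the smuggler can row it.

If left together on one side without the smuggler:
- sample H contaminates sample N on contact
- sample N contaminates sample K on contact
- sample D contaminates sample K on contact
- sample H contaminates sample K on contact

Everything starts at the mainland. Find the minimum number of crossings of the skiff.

5

Counting alone: the smuggler can take at most 2 across per trip to the island, so moving all 4 needs at least 2 loaded trips out, with a return between consecutive ones — at least 3 crossings.
The safety rule pushes this higher. Following every safe sequence of crossings, the most of the 4 that can be at the island as the skiff arrives there on crossing 3 is 3 — never all 4.
So no plan with fewer than 5 crossings exists, and this one achieves 5:
1. Smuggler goes to the island with sample H and sample K.  [the mainland: sample D, sample N | the island: sample H, sample K]
2. Smuggler goes back to the mainland with sample H.  [the mainland: sample D, sample H, sample N | the island: sample K]
3. Smuggler goes to the island with sample D and sample H.  [the mainland: sample N | the island: sample D, sample H, sample K]
4. Smuggler goes back to the mainland with sample K.  [the mainland: sample K, sample N | the island: sample D, sample H]
5. Smuggler goes to the island with sample K and sample N.  [the mainland: — | the island: sample D, sample H, sample K, sample N]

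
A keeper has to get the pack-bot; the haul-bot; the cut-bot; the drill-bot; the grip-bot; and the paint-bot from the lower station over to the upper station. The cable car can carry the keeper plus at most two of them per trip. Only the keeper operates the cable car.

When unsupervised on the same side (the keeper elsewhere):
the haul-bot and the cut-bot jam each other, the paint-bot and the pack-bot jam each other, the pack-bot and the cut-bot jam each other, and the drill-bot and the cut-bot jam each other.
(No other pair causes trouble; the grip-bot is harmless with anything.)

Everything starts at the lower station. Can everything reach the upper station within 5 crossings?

No

Counting alone: the keeper can take at most 2 across per trip to the upper station, so moving all 6 needs at least 3 loaded trips out, with a return between consecutive ones — at least 5 crossings.
The safety rule pushes this higher. Following every safe sequence of crossings, the most of the 6 that can be at the upper station as the cable car arrives there on crossing 5 is 5 — never all 6.
So the move cannot be finished within 5 crossings. (The shortest complete plan takes 7:)
1. Keeper goes to the upper station with the cut-bot and the pack-bot.
2. Keeper goes back to the lower station with the pack-bot.
3. Keeper goes to the upper station with the haul-bot and the pack-bot.
4. Keeper goes back to the lower station with the cut-bot.
5. Keeper goes to the upper station with the drill-bot and the grip-bot.
6. Keeper goes back to the lower station alone.
7. Keeper goes to the upper station with the cut-bot and the paint-bot.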